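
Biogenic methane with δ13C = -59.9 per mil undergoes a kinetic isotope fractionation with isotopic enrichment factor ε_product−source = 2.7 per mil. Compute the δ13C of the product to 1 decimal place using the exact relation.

-57.4 per mil

Exactly, δ_product = (δ_source + 1000)·(ε/1000 + 1) − 1000.
δ_product = (-59.9 + 1000) × (2.7/1000 + 1) − 1000
δ_product = -57.36 per mil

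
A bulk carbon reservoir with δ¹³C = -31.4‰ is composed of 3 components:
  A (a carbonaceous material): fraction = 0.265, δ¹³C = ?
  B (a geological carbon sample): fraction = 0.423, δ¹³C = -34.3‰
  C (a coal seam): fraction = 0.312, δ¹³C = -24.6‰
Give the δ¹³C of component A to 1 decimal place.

Isotope mass balance: δ_bulk = Σ fᵢ·δᵢ.
-31.4 = 0.265×δ_A + 0.423×(-34.3) + 0.312×(-24.6)
0.265·δ_A = -31.4 − (-22.184) = -9.216
δ_A = -9.216 / 0.265 = -34.78‰

-34.8‰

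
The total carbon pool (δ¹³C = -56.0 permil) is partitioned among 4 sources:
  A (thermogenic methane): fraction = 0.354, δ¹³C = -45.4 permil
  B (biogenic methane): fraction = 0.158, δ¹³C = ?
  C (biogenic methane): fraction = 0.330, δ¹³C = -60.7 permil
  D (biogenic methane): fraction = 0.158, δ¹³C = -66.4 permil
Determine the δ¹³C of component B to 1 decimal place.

-59.5 permil

Isotope mass balance: δ_bulk = Σ fᵢ·δᵢ.
-56.0 = 0.354×(-45.4) + 0.158×δ_B + 0.330×(-60.7) + 0.158×(-66.4)
0.158·δ_B = -56.0 − (-46.594) = -9.406
δ_B = -9.406 / 0.158 = -59.53 permil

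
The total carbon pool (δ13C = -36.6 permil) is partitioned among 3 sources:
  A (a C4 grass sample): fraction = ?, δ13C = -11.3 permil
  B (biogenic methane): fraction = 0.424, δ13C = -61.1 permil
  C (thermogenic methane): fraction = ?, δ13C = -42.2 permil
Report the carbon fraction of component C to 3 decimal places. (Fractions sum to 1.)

Let f_C and f_A be the unknown fractions; fractions sum to 1 so f_C + f_A = 0.576.
Mass balance: Σ fᵢ·δᵢ = δ_bulk ⇒ f_C·(-42.2) + f_A·(-11.3) = -36.6 − (-25.906) = -10.694
Substitute f_A = 0.576 − f_C:
f_C·(-42.2 − -11.3) = -10.694 − 0.576×(-11.3) = -4.185
f_C = -4.185 / -30.9 = 0.1354

0.135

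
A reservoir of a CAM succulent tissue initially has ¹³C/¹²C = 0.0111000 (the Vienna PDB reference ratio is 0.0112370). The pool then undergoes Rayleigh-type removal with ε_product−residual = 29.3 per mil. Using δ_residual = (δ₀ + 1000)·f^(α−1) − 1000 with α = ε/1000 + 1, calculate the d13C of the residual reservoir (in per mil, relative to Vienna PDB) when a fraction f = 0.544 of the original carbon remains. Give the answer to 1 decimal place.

δ₀ = (0.0111000/0.0112370 − 1)×1000 = (0.987808 − 1)×1000 = -12.192 per mil
α − 1 = ε/1000 = 0.0293
f^(α−1) = 0.544^(0.0293) = 0.982320
δ_res = (-12.192 + 1000) × 0.982320 − 1000 = 970.344 − 1000 = -29.66 per mil

-29.7 per mil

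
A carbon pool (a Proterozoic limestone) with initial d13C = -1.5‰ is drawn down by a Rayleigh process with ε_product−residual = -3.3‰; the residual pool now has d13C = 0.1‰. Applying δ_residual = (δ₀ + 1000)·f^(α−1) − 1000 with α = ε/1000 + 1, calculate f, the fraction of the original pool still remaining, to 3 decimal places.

α − 1 = ε/1000 = -0.0033
(δ_res + 1000)/(δ₀ + 1000) = (0.1 + 1000)/(-1.5 + 1000) = 1000.1/998.5 = 1.001602
f = 1.001602^(1/-0.0033) = exp(ln(1.001602)/-0.0033) = exp(0.00160/-0.0033)
f = exp(-0.4852) = 0.6156

0.616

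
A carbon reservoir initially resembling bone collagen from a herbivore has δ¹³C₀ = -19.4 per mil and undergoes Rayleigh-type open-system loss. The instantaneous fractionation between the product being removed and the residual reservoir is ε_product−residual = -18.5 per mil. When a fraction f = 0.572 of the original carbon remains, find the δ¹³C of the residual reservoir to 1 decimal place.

-9.2 per mil

Rayleigh residual: δ_res = (δ₀ + 1000)·f^(α−1) − 1000
α = ε/1000 + 1 = 0.98150, so α − 1 = -0.01850
f^(α−1) = 0.572^(-0.01850) = 1.010388
δ_res = (-19.4 + 1000) × 1.010388 − 1000 = 990.786 − 1000 = -9.21 per mil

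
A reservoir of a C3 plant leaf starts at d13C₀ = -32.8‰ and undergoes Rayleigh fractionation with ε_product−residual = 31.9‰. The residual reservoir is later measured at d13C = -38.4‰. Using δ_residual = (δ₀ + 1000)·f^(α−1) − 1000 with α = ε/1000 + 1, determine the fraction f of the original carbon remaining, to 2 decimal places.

α − 1 = ε/1000 = 0.0319
(δ_res + 1000)/(δ₀ + 1000) = (-38.4 + 1000)/(-32.8 + 1000) = 961.6/967.2 = 0.994210
f = 0.994210^(1/0.0319) = exp(ln(0.994210)/0.0319) = exp(-0.00581/0.0319)
f = exp(-0.1820) = 0.8336

0.83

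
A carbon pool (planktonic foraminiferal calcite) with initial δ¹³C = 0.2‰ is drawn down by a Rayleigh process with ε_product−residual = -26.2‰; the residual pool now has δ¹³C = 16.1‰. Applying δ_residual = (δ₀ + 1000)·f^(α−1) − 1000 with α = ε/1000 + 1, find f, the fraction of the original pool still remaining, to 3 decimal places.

0.548

α − 1 = ε/1000 = -0.0262
(δ_res + 1000)/(δ₀ + 1000) = (16.1 + 1000)/(0.2 + 1000) = 1016.1/1000.2 = 1.015897
f = 1.015897^(1/-0.0262) = exp(ln(1.015897)/-0.0262) = exp(0.01577/-0.0262)
f = exp(-0.6020) = 0.5477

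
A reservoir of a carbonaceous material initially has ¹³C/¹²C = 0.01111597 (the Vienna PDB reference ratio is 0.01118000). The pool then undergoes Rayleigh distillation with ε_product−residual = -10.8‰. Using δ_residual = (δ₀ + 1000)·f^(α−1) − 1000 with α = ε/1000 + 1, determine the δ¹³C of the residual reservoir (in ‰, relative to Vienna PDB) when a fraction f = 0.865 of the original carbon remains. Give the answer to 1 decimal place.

-4.2‰

δ₀ = (0.01111597/0.01118000 − 1)×1000 = (0.994273 − 1)×1000 = -5.727‰
α − 1 = ε/1000 = -0.0108
f^(α−1) = 0.865^(-0.0108) = 1.001568
δ_res = (-5.727 + 1000) × 1.001568 − 1000 = 995.831 − 1000 = -4.17‰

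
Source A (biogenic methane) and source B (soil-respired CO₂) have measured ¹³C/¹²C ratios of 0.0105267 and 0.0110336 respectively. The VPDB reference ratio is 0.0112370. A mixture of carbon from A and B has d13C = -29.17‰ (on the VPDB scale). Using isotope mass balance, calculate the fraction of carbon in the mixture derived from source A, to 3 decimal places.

δ_A = (0.0105267/0.0112370 − 1)×1000 = (0.936789 − 1)×1000 = -63.211‰
δ_B = (0.0110336/0.0112370 − 1)×1000 = (0.981899 − 1)×1000 = -18.101‰
f_A = (δ_mix − δ_B)/(δ_A − δ_B) = (-29.17 − (-18.101))/(-63.211 − (-18.101))
f_A = -11.069 / -45.110 = 0.2454

0.245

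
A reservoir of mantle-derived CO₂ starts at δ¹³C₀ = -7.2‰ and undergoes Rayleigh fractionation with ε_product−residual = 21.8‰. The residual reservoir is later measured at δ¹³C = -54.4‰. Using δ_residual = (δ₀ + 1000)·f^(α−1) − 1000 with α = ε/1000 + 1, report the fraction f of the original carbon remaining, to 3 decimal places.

α − 1 = ε/1000 = 0.0218
(δ_res + 1000)/(δ₀ + 1000) = (-54.4 + 1000)/(-7.2 + 1000) = 945.6/992.8 = 0.952458
f = 0.952458^(1/0.0218) = exp(ln(0.952458)/0.0218) = exp(-0.04871/0.0218)
f = exp(-2.2344) = 0.1071

0.107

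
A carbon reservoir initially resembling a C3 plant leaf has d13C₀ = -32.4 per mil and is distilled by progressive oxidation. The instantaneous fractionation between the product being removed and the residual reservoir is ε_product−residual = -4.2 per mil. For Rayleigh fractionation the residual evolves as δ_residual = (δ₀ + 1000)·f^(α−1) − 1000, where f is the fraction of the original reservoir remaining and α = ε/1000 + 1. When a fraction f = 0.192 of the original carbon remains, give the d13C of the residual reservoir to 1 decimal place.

-25.7 per mil

Rayleigh residual: δ_res = (δ₀ + 1000)·f^(α−1) − 1000
α = ε/1000 + 1 = 0.99580, so α − 1 = -0.00420
f^(α−1) = 0.192^(-0.00420) = 1.006955
δ_res = (-32.4 + 1000) × 1.006955 − 1000 = 974.330 − 1000 = -25.67 per mil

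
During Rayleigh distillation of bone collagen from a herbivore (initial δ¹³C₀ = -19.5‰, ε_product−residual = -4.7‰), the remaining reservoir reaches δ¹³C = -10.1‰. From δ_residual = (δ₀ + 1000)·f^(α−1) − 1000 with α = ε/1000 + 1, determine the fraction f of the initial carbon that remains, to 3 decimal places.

α − 1 = ε/1000 = -0.0047
(δ_res + 1000)/(δ₀ + 1000) = (-10.1 + 1000)/(-19.5 + 1000) = 989.9/980.5 = 1.009587
f = 1.009587^(1/-0.0047) = exp(ln(1.009587)/-0.0047) = exp(0.00954/-0.0047)
f = exp(-2.0301) = 0.1313

0.131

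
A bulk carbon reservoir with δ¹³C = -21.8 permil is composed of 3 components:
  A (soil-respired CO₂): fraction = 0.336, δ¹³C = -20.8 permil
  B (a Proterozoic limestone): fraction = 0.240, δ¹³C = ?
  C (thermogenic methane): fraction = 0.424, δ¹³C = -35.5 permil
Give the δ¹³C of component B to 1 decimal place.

1.0 permil

Isotope mass balance: δ_bulk = Σ fᵢ·δᵢ.
-21.8 = 0.336×(-20.8) + 0.240×δ_B + 0.424×(-35.5)
0.240·δ_B = -21.8 − (-22.041) = 0.241
δ_B = 0.241 / 0.240 = 1.00 permil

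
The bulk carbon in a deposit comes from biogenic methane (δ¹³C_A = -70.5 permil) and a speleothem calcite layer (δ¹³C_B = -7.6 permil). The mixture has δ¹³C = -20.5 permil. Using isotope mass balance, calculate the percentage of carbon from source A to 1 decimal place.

20.5%

δ_mix = f_A·δ_A + (1 − f_A)·δ_B  ⇒  f_A = (δ_mix − δ_B)/(δ_A − δ_B)
f_A = (-20.5 − (-7.6)) / (-70.5 − (-7.6))
f_A = -12.9 / -62.9 = 0.2051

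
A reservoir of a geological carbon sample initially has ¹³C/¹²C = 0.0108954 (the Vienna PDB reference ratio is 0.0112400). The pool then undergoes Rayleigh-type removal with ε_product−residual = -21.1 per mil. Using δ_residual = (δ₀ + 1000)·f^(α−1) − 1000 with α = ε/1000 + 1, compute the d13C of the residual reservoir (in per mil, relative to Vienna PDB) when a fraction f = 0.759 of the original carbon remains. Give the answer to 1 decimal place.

-25.0 per mil

δ₀ = (0.0108954/0.0112400 − 1)×1000 = (0.969342 − 1)×1000 = -30.658 per mil
α − 1 = ε/1000 = -0.0211
f^(α−1) = 0.759^(-0.0211) = 1.005835
δ_res = (-30.658 + 1000) × 1.005835 − 1000 = 974.998 − 1000 = -25.00 per mil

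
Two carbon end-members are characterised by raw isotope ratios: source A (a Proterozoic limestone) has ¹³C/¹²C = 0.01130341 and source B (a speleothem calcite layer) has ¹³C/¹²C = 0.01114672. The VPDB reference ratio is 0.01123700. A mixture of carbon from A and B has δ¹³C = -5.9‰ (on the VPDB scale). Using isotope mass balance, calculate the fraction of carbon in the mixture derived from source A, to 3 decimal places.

δ_A = (0.01130341/0.01123700 − 1)×1000 = (1.005910 − 1)×1000 = 5.910‰
δ_B = (0.01114672/0.01123700 − 1)×1000 = (0.991966 − 1)×1000 = -8.034‰
f_A = (δ_mix − δ_B)/(δ_A − δ_B) = (-5.9 − (-8.034))/(5.910 − (-8.034))
f_A = 2.134 / 13.944 = 0.1531

0.153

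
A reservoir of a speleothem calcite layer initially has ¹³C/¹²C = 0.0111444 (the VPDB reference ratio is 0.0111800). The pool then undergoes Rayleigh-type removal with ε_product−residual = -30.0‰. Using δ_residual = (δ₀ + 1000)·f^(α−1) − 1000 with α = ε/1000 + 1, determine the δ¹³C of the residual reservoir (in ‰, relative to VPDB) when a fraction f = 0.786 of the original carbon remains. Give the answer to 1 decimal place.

δ₀ = (0.0111444/0.0111800 − 1)×1000 = (0.996816 − 1)×1000 = -3.184‰
α − 1 = ε/1000 = -0.0300
f^(α−1) = 0.786^(-0.0300) = 1.007250
δ_res = (-3.184 + 1000) × 1.007250 − 1000 = 1004.043 − 1000 = 4.04‰

4.0‰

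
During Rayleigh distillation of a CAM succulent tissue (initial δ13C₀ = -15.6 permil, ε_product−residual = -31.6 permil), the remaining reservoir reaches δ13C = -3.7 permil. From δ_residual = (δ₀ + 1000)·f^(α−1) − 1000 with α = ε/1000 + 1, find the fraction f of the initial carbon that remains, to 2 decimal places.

α − 1 = ε/1000 = -0.0316
(δ_res + 1000)/(δ₀ + 1000) = (-3.7 + 1000)/(-15.6 + 1000) = 996.3/984.4 = 1.012089
f = 1.012089^(1/-0.0316) = exp(ln(1.012089)/-0.0316) = exp(0.01202/-0.0316)
f = exp(-0.3803) = 0.6837

0.68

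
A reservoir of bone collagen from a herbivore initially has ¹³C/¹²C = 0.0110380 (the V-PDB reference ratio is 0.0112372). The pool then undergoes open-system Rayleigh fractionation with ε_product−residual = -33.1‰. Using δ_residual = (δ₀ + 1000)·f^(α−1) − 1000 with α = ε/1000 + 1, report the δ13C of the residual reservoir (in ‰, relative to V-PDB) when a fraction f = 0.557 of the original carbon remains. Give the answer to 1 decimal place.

1.5‰

δ₀ = (0.0110380/0.0112372 − 1)×1000 = (0.982273 − 1)×1000 = -17.727‰
α − 1 = ε/1000 = -0.0331
f^(α−1) = 0.557^(-0.0331) = 1.019559
δ_res = (-17.727 + 1000) × 1.019559 − 1000 = 1001.485 − 1000 = 1.49‰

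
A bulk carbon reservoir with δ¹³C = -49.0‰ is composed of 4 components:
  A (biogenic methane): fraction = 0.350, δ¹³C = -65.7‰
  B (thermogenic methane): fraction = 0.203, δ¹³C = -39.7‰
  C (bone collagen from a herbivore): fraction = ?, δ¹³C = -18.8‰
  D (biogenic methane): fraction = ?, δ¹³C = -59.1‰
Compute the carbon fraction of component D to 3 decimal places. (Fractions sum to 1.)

0.237

Let f_D and f_C be the unknown fractions; fractions sum to 1 so f_D + f_C = 0.447.
Mass balance: Σ fᵢ·δᵢ = δ_bulk ⇒ f_D·(-59.1) + f_C·(-18.8) = -49.0 − (-31.054) = -17.946
Substitute f_C = 0.447 − f_D:
f_D·(-59.1 − -18.8) = -17.946 − 0.447×(-18.8) = -9.542
f_D = -9.542 / -40.3 = 0.2368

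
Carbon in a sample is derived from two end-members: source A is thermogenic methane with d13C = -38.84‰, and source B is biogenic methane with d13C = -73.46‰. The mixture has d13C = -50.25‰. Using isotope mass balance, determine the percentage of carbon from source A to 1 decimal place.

δ_mix = f_A·δ_A + (1 − f_A)·δ_B  ⇒  f_A = (δ_mix − δ_B)/(δ_A − δ_B)
f_A = (-50.25 − (-73.46)) / (-38.84 − (-73.46))
f_A = 23.21 / 34.62 = 0.6704

67.0%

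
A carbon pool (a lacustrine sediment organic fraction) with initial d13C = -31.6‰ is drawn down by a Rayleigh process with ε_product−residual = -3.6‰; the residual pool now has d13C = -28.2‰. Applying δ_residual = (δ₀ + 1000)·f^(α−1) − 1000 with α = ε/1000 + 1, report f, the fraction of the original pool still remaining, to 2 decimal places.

0.38

α − 1 = ε/1000 = -0.0036
(δ_res + 1000)/(δ₀ + 1000) = (-28.2 + 1000)/(-31.6 + 1000) = 971.8/968.4 = 1.003511
f = 1.003511^(1/-0.0036) = exp(ln(1.003511)/-0.0036) = exp(0.00350/-0.0036)
f = exp(-0.9736) = 0.3777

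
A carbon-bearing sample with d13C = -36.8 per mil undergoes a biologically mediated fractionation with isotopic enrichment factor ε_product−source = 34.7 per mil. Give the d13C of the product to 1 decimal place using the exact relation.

To first order, δ_product ≈ δ_source + ε = -2.1 per mil.
Exactly, δ_product = (δ_source + 1000)·(ε/1000 + 1) − 1000.
δ_product = (-36.8 + 1000) × (34.7/1000 + 1) − 1000
δ_product = -3.38 per mil

-3.4 per mil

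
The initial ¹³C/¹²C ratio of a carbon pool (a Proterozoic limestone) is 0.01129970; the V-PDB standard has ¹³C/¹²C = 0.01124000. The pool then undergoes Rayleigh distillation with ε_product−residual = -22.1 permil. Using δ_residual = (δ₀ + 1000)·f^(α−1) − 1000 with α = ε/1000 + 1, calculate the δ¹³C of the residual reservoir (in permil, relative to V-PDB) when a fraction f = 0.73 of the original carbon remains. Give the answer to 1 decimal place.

12.3 permil

δ₀ = (0.01129970/0.01124000 − 1)×1000 = (1.005311 − 1)×1000 = 5.311 permil
α − 1 = ε/1000 = -0.0221
f^(α−1) = 0.73^(-0.0221) = 1.006979
δ_res = (5.311 + 1000) × 1.006979 − 1000 = 1012.328 − 1000 = 12.33 permil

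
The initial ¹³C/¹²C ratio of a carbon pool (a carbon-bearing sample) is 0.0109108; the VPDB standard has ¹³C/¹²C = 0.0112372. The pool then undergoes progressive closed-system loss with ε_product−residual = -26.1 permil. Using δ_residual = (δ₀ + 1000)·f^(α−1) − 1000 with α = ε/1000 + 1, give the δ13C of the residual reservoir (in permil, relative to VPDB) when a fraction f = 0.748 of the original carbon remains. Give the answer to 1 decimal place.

δ₀ = (0.0109108/0.0112372 − 1)×1000 = (0.970954 − 1)×1000 = -29.046 permil
α − 1 = ε/1000 = -0.0261
f^(α−1) = 0.748^(-0.0261) = 1.007607
δ_res = (-29.046 + 1000) × 1.007607 − 1000 = 978.340 − 1000 = -21.66 permil

-21.7 permil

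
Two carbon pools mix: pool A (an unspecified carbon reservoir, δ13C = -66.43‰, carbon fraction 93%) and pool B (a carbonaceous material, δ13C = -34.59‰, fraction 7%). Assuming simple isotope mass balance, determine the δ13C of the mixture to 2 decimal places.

δ_mix = f_A·δ_A + f_B·δ_B
δ_mix = 0.93 × (-66.43) + 0.07 × (-34.59)
δ_mix = -61.780 + -2.421 = -64.201‰

-64.20‰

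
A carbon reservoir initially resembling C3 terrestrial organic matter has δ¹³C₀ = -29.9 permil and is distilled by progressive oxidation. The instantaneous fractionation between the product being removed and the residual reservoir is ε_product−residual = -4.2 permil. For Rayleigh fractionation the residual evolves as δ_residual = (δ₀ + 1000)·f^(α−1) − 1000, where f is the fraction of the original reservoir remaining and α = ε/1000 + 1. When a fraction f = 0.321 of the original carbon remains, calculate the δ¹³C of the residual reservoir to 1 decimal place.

-25.3 permil

Rayleigh residual: δ_res = (δ₀ + 1000)·f^(α−1) − 1000
α = ε/1000 + 1 = 0.99580, so α − 1 = -0.00420
f^(α−1) = 0.321^(-0.00420) = 1.004784
δ_res = (-29.9 + 1000) × 1.004784 − 1000 = 974.741 − 1000 = -25.26 permil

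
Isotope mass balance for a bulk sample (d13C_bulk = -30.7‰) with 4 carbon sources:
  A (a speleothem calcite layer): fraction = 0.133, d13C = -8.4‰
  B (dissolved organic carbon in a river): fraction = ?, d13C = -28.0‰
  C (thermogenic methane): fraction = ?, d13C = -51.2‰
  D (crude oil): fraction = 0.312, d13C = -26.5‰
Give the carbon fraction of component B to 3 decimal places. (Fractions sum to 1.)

0.306

Let f_B and f_C be the unknown fractions; fractions sum to 1 so f_B + f_C = 0.555.
Mass balance: Σ fᵢ·δᵢ = δ_bulk ⇒ f_B·(-28.0) + f_C·(-51.2) = -30.7 − (-9.385) = -21.315
Substitute f_C = 0.555 − f_B:
f_B·(-28.0 − -51.2) = -21.315 − 0.555×(-51.2) = 7.101
f_B = 7.101 / 23.2 = 0.3061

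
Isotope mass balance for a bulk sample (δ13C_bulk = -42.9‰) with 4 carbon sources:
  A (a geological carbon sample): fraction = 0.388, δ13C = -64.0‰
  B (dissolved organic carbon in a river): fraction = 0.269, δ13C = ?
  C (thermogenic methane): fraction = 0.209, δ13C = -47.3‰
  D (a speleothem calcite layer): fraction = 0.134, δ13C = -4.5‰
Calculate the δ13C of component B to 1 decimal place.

-28.2‰

Isotope mass balance: δ_bulk = Σ fᵢ·δᵢ.
-42.9 = 0.388×(-64.0) + 0.269×δ_B + 0.209×(-47.3) + 0.134×(-4.5)
0.269·δ_B = -42.9 − (-35.321) = -7.579
δ_B = -7.579 / 0.269 = -28.18‰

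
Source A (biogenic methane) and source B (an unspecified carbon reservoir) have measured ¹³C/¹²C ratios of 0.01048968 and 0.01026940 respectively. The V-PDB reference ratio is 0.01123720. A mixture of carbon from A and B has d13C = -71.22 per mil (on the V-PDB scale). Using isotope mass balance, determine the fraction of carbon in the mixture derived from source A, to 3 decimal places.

0.760

δ_A = (0.01048968/0.01123720 − 1)×1000 = (0.933478 − 1)×1000 = -66.522 per mil
δ_B = (0.01026940/0.01123720 − 1)×1000 = (0.913875 − 1)×1000 = -86.125 per mil
f_A = (δ_mix − δ_B)/(δ_A − δ_B) = (-71.22 − (-86.125))/(-66.522 − (-86.125))
f_A = 14.905 / 19.603 = 0.7603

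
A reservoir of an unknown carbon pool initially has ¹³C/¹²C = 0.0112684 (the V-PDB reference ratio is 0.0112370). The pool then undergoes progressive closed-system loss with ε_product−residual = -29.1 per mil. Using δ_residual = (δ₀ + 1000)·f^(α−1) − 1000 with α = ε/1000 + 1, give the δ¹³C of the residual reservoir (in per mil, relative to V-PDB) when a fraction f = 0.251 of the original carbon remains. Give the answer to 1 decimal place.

44.0 per mil

δ₀ = (0.0112684/0.0112370 − 1)×1000 = (1.002794 − 1)×1000 = 2.794 per mil
α − 1 = ε/1000 = -0.0291
f^(α−1) = 0.251^(-0.0291) = 1.041045
δ_res = (2.794 + 1000) × 1.041045 − 1000 = 1043.954 − 1000 = 43.95 per mil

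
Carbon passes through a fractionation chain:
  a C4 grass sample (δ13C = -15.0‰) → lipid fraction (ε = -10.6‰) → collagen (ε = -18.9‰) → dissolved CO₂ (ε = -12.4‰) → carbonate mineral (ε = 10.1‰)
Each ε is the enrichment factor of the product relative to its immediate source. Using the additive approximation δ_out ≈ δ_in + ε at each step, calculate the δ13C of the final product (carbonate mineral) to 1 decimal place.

step 1: δ ≈ -15.0 + (-10.6) = -25.6‰
step 2: δ ≈ -25.6 + (-18.9) = -44.5‰
step 3: δ ≈ -44.5 + (-12.4) = -56.9‰
step 4: δ ≈ -56.9 + (10.1) = -46.8‰

-46.8‰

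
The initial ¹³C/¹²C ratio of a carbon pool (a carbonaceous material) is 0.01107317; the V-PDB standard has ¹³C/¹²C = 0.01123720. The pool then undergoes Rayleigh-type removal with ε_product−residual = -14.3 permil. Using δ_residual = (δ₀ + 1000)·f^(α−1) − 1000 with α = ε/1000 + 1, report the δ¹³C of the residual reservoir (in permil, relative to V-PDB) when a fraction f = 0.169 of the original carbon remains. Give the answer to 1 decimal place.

10.8 permil

δ₀ = (0.01107317/0.01123720 − 1)×1000 = (0.985403 − 1)×1000 = -14.597 permil
α − 1 = ε/1000 = -0.0143
f^(α−1) = 0.169^(-0.0143) = 1.025749
δ_res = (-14.597 + 1000) × 1.025749 − 1000 = 1010.776 − 1000 = 10.78 permil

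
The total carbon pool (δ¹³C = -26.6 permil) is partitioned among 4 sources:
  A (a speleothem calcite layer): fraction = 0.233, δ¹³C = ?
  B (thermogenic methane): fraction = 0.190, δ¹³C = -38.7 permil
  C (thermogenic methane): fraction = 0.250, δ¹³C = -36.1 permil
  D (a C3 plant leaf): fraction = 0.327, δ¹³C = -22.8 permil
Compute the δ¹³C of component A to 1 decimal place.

Isotope mass balance: δ_bulk = Σ fᵢ·δᵢ.
-26.6 = 0.233×δ_A + 0.190×(-38.7) + 0.250×(-36.1) + 0.327×(-22.8)
0.233·δ_A = -26.6 − (-23.834) = -2.766
δ_A = -2.766 / 0.233 = -11.87 permil

-11.9 permil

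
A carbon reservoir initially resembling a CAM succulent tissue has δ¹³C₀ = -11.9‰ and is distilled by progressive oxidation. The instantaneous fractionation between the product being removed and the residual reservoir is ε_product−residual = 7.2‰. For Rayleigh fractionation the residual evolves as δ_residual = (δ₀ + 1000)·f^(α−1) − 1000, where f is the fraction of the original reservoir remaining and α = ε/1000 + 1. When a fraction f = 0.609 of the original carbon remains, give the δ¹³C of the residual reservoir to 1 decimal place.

-15.4‰

Rayleigh residual: δ_res = (δ₀ + 1000)·f^(α−1) − 1000
α = ε/1000 + 1 = 1.00720, so α − 1 = 0.00720
f^(α−1) = 0.609^(0.00720) = 0.996436
δ_res = (-11.9 + 1000) × 0.996436 − 1000 = 984.578 − 1000 = -15.42‰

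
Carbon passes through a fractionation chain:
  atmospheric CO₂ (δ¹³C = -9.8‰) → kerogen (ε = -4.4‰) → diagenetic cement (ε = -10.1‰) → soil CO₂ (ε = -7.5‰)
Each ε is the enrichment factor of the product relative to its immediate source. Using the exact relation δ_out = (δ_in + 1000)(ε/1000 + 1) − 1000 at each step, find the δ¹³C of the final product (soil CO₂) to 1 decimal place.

step 1: δ = (-9.80 + 1000)·(-4.4/1000 + 1) − 1000 = -14.16‰
step 2: δ = (-14.16 + 1000)·(-10.1/1000 + 1) − 1000 = -24.11‰
step 3: δ = (-24.11 + 1000)·(-7.5/1000 + 1) − 1000 = -31.43‰

-31.4‰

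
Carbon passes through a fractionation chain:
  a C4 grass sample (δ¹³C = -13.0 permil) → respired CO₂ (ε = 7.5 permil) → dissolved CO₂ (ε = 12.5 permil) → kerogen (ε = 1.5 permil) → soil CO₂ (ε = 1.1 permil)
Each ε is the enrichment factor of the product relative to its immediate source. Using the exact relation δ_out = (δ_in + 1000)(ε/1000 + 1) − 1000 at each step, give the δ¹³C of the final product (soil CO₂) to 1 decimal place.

9.5 permil

step 1: δ = (-13.00 + 1000)·(7.5/1000 + 1) − 1000 = -5.60 permil
step 2: δ = (-5.60 + 1000)·(12.5/1000 + 1) − 1000 = 6.83 permil
step 3: δ = (6.83 + 1000)·(1.5/1000 + 1) − 1000 = 8.34 permil
step 4: δ = (8.34 + 1000)·(1.1/1000 + 1) − 1000 = 9.45 permil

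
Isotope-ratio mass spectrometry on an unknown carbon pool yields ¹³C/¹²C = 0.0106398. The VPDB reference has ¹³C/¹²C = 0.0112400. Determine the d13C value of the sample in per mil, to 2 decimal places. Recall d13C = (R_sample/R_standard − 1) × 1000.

d13C = (R_sample / R_standard − 1) × 1000
R_sample / R_standard = 0.0106398 / 0.0112400 = 0.946601
d13C = (0.946601 − 1) × 1000 = -53.399 per mil

-53.40 per mil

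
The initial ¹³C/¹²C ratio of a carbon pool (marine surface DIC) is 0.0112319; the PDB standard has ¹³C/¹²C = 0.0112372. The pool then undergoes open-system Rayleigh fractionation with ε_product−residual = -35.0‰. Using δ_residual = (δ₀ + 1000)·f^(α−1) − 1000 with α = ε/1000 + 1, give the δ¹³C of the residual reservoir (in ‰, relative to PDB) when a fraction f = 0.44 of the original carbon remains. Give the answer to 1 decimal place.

28.7‰

δ₀ = (0.0112319/0.0112372 − 1)×1000 = (0.999528 − 1)×1000 = -0.472‰
α − 1 = ε/1000 = -0.0350
f^(α−1) = 0.44^(-0.0350) = 1.029151
δ_res = (-0.472 + 1000) × 1.029151 − 1000 = 1028.666 − 1000 = 28.67‰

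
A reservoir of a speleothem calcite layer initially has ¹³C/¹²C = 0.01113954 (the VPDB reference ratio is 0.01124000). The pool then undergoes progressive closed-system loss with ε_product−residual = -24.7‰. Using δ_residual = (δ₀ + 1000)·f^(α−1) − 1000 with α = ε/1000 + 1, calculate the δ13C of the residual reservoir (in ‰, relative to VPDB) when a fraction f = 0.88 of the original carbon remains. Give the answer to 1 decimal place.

δ₀ = (0.01113954/0.01124000 − 1)×1000 = (0.991062 − 1)×1000 = -8.938‰
α − 1 = ε/1000 = -0.0247
f^(α−1) = 0.88^(-0.0247) = 1.003162
δ_res = (-8.938 + 1000) × 1.003162 − 1000 = 994.196 − 1000 = -5.80‰

-5.8‰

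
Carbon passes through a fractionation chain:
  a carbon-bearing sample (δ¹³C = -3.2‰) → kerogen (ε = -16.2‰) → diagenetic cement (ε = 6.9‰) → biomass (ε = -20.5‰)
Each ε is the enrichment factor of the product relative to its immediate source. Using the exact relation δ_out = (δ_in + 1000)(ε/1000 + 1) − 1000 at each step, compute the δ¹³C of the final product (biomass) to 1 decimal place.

-32.8‰

step 1: δ = (-3.20 + 1000)·(-16.2/1000 + 1) − 1000 = -19.35‰
step 2: δ = (-19.35 + 1000)·(6.9/1000 + 1) − 1000 = -12.58‰
step 3: δ = (-12.58 + 1000)·(-20.5/1000 + 1) − 1000 = -32.82‰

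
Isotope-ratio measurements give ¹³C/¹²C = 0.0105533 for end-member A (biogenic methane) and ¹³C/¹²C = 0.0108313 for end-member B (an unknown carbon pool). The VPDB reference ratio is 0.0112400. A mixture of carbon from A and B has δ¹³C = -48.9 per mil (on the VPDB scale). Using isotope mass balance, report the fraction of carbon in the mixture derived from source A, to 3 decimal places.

0.507

δ_A = (0.0105533/0.0112400 − 1)×1000 = (0.938906 − 1)×1000 = -61.094 per mil
δ_B = (0.0108313/0.0112400 − 1)×1000 = (0.963639 − 1)×1000 = -36.361 per mil
f_A = (δ_mix − δ_B)/(δ_A − δ_B) = (-48.9 − (-36.361))/(-61.094 − (-36.361))
f_A = -12.539 / -24.733 = 0.5070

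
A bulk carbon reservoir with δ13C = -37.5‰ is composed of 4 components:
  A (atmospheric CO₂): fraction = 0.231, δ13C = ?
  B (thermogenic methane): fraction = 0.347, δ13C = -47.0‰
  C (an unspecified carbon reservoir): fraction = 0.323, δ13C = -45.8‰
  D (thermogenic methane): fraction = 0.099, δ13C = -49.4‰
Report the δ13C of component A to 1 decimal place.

-6.5‰

Isotope mass balance: δ_bulk = Σ fᵢ·δᵢ.
-37.5 = 0.231×δ_A + 0.347×(-47.0) + 0.323×(-45.8) + 0.099×(-49.4)
0.231·δ_A = -37.5 − (-35.993) = -1.507
δ_A = -1.507 / 0.231 = -6.52‰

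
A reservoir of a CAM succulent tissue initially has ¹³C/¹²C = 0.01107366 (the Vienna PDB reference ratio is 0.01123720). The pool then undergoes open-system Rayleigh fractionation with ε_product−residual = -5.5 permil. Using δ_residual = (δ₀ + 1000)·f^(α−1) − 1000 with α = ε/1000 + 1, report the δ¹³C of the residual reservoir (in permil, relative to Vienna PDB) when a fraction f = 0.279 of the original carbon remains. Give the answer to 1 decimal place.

-7.6 permil

δ₀ = (0.01107366/0.01123720 − 1)×1000 = (0.985447 − 1)×1000 = -14.553 permil
α − 1 = ε/1000 = -0.0055
f^(α−1) = 0.279^(-0.0055) = 1.007046
δ_res = (-14.553 + 1000) × 1.007046 − 1000 = 992.390 − 1000 = -7.61 permil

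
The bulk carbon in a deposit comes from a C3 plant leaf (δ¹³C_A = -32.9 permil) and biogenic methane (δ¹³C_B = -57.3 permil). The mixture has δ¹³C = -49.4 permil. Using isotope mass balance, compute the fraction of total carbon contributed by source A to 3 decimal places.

δ_mix = f_A·δ_A + (1 − f_A)·δ_B  ⇒  f_A = (δ_mix − δ_B)/(δ_A − δ_B)
f_A = (-49.4 − (-57.3)) / (-32.9 − (-57.3))
f_A = 7.9 / 24.4 = 0.3238

0.324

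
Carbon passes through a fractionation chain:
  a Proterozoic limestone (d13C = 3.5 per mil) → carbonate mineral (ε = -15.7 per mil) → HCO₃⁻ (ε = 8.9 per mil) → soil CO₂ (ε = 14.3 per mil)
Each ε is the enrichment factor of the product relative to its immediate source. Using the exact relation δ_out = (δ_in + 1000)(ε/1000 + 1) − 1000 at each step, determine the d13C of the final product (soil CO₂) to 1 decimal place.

step 1: δ = (3.50 + 1000)·(-15.7/1000 + 1) − 1000 = -12.25 per mil
step 2: δ = (-12.25 + 1000)·(8.9/1000 + 1) − 1000 = -3.46 per mil
step 3: δ = (-3.46 + 1000)·(14.3/1000 + 1) − 1000 = 10.79 per mil

10.8 per mil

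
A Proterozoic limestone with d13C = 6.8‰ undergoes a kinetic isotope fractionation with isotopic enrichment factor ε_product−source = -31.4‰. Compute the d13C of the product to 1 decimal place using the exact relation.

To first order, δ_product ≈ δ_source + ε = -24.6‰.
Exactly, δ_product = (δ_source + 1000)·(ε/1000 + 1) − 1000.
δ_product = (6.8 + 1000) × (-31.4/1000 + 1) − 1000
δ_product = -24.81‰

-24.8‰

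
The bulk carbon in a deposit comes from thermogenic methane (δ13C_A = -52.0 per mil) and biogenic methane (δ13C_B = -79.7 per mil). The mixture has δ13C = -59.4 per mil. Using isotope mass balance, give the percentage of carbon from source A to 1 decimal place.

73.3%

δ_mix = f_A·δ_A + (1 − f_A)·δ_B  ⇒  f_A = (δ_mix − δ_B)/(δ_A − δ_B)
f_A = (-59.4 − (-79.7)) / (-52.0 − (-79.7))
f_A = 20.3 / 27.7 = 0.7329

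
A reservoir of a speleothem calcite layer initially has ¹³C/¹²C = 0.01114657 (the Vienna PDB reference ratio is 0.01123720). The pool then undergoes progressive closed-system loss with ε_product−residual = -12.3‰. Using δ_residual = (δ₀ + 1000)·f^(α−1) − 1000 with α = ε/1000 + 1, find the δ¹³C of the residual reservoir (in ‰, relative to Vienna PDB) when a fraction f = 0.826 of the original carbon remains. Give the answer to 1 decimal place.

-5.7‰

δ₀ = (0.01114657/0.01123720 − 1)×1000 = (0.991935 − 1)×1000 = -8.065‰
α − 1 = ε/1000 = -0.0123
f^(α−1) = 0.826^(-0.0123) = 1.002354
δ_res = (-8.065 + 1000) × 1.002354 − 1000 = 994.270 − 1000 = -5.73‰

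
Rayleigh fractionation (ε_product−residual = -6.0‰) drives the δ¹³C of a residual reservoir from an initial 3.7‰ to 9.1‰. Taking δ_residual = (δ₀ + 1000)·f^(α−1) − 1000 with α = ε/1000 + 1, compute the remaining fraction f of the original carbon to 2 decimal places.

0.41

α − 1 = ε/1000 = -0.0060
(δ_res + 1000)/(δ₀ + 1000) = (9.1 + 1000)/(3.7 + 1000) = 1009.1/1003.7 = 1.005380
f = 1.005380^(1/-0.0060) = exp(ln(1.005380)/-0.0060) = exp(0.00537/-0.0060)
f = exp(-0.8943) = 0.4089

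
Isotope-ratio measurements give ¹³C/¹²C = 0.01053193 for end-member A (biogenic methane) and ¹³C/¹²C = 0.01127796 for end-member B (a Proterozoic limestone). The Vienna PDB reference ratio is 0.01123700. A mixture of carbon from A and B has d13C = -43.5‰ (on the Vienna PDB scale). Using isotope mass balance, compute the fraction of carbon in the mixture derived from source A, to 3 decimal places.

0.710

δ_A = (0.01053193/0.01123700 − 1)×1000 = (0.937255 − 1)×1000 = -62.745‰
δ_B = (0.01127796/0.01123700 − 1)×1000 = (1.003645 − 1)×1000 = 3.645‰
f_A = (δ_mix − δ_B)/(δ_A − δ_B) = (-43.5 − (3.645))/(-62.745 − (3.645))
f_A = -47.145 / -66.390 = 0.7101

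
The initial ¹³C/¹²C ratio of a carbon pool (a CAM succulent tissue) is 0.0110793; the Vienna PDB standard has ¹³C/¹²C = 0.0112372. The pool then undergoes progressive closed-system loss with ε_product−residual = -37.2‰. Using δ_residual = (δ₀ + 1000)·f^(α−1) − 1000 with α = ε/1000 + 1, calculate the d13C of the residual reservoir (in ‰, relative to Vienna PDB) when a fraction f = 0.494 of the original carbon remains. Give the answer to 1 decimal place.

12.2‰

δ₀ = (0.0110793/0.0112372 − 1)×1000 = (0.985948 − 1)×1000 = -14.052‰
α − 1 = ε/1000 = -0.0372
f^(α−1) = 0.494^(-0.0372) = 1.026581
δ_res = (-14.052 + 1000) × 1.026581 − 1000 = 1012.156 − 1000 = 12.16‰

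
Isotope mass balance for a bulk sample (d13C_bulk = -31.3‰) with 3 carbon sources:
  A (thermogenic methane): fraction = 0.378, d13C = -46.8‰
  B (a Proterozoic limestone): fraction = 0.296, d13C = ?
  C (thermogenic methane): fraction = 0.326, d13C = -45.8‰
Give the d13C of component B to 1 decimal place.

4.5‰

Isotope mass balance: δ_bulk = Σ fᵢ·δᵢ.
-31.3 = 0.378×(-46.8) + 0.296×δ_B + 0.326×(-45.8)
0.296·δ_B = -31.3 − (-32.621) = 1.321
δ_B = 1.321 / 0.296 = 4.46‰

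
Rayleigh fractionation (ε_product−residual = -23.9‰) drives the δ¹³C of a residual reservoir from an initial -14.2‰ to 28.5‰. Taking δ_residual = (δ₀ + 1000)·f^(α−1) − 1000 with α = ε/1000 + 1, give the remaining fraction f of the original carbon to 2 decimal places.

0.17

α − 1 = ε/1000 = -0.0239
(δ_res + 1000)/(δ₀ + 1000) = (28.5 + 1000)/(-14.2 + 1000) = 1028.5/985.8 = 1.043315
f = 1.043315^(1/-0.0239) = exp(ln(1.043315)/-0.0239) = exp(0.04240/-0.0239)
f = exp(-1.7742) = 0.1696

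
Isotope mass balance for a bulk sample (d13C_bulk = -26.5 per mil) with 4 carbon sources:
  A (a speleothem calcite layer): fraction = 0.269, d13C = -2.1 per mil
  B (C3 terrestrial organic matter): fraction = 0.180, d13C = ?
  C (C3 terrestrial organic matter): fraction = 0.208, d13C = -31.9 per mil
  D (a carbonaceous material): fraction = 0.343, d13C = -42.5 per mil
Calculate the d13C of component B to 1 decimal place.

Isotope mass balance: δ_bulk = Σ fᵢ·δᵢ.
-26.5 = 0.269×(-2.1) + 0.180×δ_B + 0.208×(-31.9) + 0.343×(-42.5)
0.180·δ_B = -26.5 − (-21.778) = -4.722
δ_B = -4.722 / 0.180 = -26.24 per mil

-26.2 per mil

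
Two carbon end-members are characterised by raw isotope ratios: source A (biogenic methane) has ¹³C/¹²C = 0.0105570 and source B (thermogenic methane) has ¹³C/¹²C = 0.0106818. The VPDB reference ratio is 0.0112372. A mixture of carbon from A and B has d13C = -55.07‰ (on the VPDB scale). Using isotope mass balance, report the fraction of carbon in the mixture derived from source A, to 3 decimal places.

δ_A = (0.0105570/0.0112372 − 1)×1000 = (0.939469 − 1)×1000 = -60.531‰
δ_B = (0.0106818/0.0112372 − 1)×1000 = (0.950575 − 1)×1000 = -49.425‰
f_A = (δ_mix − δ_B)/(δ_A − δ_B) = (-55.07 − (-49.425))/(-60.531 − (-49.425))
f_A = -5.645 / -11.106 = 0.5083

0.508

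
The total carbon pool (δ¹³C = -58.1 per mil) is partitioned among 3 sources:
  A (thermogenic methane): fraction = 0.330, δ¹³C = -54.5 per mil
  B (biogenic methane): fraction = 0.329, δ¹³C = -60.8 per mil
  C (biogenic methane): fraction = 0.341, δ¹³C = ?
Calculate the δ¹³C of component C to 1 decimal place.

-59.0 per mil

Isotope mass balance: δ_bulk = Σ fᵢ·δᵢ.
-58.1 = 0.330×(-54.5) + 0.329×(-60.8) + 0.341×δ_C
0.341·δ_C = -58.1 − (-37.988) = -20.112
δ_C = -20.112 / 0.341 = -58.98 per mil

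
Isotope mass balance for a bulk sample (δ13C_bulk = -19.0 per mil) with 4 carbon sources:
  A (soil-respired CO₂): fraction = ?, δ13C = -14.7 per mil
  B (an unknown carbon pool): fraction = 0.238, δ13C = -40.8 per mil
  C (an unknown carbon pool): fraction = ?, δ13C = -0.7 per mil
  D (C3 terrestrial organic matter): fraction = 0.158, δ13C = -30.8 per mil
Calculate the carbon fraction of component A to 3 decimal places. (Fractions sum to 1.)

Let f_A and f_C be the unknown fractions; fractions sum to 1 so f_A + f_C = 0.604.
Mass balance: Σ fᵢ·δᵢ = δ_bulk ⇒ f_A·(-14.7) + f_C·(-0.7) = -19.0 − (-14.577) = -4.423
Substitute f_C = 0.604 − f_A:
f_A·(-14.7 − -0.7) = -4.423 − 0.604×(-0.7) = -4.000
f_A = -4.000 / -14.0 = 0.2857

0.286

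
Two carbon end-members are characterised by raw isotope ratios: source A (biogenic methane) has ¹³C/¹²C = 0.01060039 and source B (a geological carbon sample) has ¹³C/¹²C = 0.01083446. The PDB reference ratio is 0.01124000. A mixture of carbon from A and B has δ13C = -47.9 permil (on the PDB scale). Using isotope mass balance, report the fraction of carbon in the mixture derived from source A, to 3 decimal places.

δ_A = (0.01060039/0.01124000 − 1)×1000 = (0.943095 − 1)×1000 = -56.905 permil
δ_B = (0.01083446/0.01124000 − 1)×1000 = (0.963920 − 1)×1000 = -36.080 permil
f_A = (δ_mix − δ_B)/(δ_A − δ_B) = (-47.9 − (-36.080))/(-56.905 − (-36.080))
f_A = -11.820 / -20.825 = 0.5676

0.568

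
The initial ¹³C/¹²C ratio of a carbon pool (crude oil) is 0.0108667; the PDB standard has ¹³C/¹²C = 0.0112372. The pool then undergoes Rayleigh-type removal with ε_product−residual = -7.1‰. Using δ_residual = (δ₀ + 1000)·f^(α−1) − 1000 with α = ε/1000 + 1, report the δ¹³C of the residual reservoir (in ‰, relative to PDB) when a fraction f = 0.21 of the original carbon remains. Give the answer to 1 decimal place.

δ₀ = (0.0108667/0.0112372 − 1)×1000 = (0.967029 − 1)×1000 = -32.971‰
α − 1 = ε/1000 = -0.0071
f^(α−1) = 0.21^(-0.0071) = 1.011142
δ_res = (-32.971 + 1000) × 1.011142 − 1000 = 977.804 − 1000 = -22.20‰

-22.2‰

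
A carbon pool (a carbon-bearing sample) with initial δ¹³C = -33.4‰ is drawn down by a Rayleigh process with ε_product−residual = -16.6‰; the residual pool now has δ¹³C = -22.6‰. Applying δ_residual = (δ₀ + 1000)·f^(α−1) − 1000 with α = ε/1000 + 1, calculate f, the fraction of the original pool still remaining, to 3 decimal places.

0.512

α − 1 = ε/1000 = -0.0166
(δ_res + 1000)/(δ₀ + 1000) = (-22.6 + 1000)/(-33.4 + 1000) = 977.4/966.6 = 1.011173
f = 1.011173^(1/-0.0166) = exp(ln(1.011173)/-0.0166) = exp(0.01111/-0.0166)
f = exp(-0.6694) = 0.5120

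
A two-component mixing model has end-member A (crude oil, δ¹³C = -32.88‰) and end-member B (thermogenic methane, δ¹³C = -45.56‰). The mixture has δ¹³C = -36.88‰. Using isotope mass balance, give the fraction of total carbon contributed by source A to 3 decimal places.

0.685

δ_mix = f_A·δ_A + (1 − f_A)·δ_B  ⇒  f_A = (δ_mix − δ_B)/(δ_A − δ_B)
f_A = (-36.88 − (-45.56)) / (-32.88 − (-45.56))
f_A = 8.68 / 12.68 = 0.6845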